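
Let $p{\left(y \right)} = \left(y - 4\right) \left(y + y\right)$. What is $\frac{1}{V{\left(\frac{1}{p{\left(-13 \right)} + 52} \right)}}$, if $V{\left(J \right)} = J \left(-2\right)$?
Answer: $-247$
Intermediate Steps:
$p{\left(y \right)} = 2 y \left(-4 + y\right)$ ($p{\left(y \right)} = \left(-4 + y\right) 2 y = 2 y \left(-4 + y\right)$)
$V{\left(J \right)} = - 2 J$
$\frac{1}{V{\left(\frac{1}{p{\left(-13 \right)} + 52} \right)}} = \frac{1}{\left(-2\right) \frac{1}{2 \left(-13\right) \left(-4 - 13\right) + 52}} = \frac{1}{\left(-2\right) \frac{1}{2 \left(-13\right) \left(-17\right) + 52}} = \frac{1}{\left(-2\right) \frac{1}{442 + 52}} = \frac{1}{\left(-2\right) \frac{1}{494}} = \frac{1}{- \frac{1}{247}} = -247$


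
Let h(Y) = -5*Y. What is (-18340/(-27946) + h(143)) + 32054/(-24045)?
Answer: -240453659167/335980785 ≈ -715.68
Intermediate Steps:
(-18340/(-27946) + h(143)) + 32054/(-24045) = (-18340/(-27946) - 5*143) + 32054/(-24045) = (-18340*(-1/27946) - 715) + 32054*(-1/24045) = (9170/13973 - 715) - 32054/24045 = -9981525/13973 - 32054/24045 = -240453659167/335980785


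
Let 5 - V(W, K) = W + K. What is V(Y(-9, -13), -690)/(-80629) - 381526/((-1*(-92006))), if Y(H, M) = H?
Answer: -15413416039/3709175887 ≈ -4.1555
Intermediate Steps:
V(W, K) = 5 - K - W (V(W, K) = 5 - (W + K) = 5 - (K + W) = 5 + (-K - W) = 5 - K - W)
V(Y(-9, -13), -690)/(-80629) - 381526/((-1*(-92006))) = (5 - 1*(-690) - 1*(-9))/(-80629) - 381526/((-1*(-92006))) = (5 + 690 + 9)*(-1/80629) - 381526/92006 = 704*(-1/80629) - 381526*1/92006 = -704/80629 - 190763/46003 = -15413416039/3709175887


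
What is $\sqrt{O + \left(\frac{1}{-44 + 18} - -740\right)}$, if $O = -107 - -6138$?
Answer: $\frac{\sqrt{4577170}}{26} \approx 82.286$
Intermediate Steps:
$O = 6031$ ($O = -107 + 6138 = 6031$)
$\sqrt{O + \left(\frac{1}{-44 + 18} - -740\right)} = \sqrt{6031 + \left(\frac{1}{-44 + 18} - -740\right)} = \sqrt{6031 + \left(\frac{1}{-26} + 740\right)} = \sqrt{6031 + \left(- \frac{1}{26} + 740\right)} = \sqrt{6031 + \frac{19239}{26}} = \sqrt{\frac{176045}{26}} = \frac{\sqrt{4577170}}{26}$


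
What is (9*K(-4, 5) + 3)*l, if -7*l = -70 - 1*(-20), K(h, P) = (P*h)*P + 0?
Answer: -44850/7 ≈ -6407.1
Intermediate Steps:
K(h, P) = h*P**2 (K(h, P) = h*P**2 + 0 = h*P**2)
l = 50/7 (l = -(-70 - 1*(-20))/7 = -(-70 + 20)/7 = -1/7*(-50) = 50/7 ≈ 7.1429)
(9*K(-4, 5) + 3)*l = (9*(-4*5**2) + 3)*(50/7) = (9*(-4*25) + 3)*(50/7) = (9*(-100) + 3)*(50/7) = (-900 + 3)*(50/7) = -897*50/7 = -44850/7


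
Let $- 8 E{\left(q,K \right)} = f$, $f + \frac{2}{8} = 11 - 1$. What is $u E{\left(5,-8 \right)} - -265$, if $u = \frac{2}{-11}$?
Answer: $\frac{46679}{176} \approx 265.22$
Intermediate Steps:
$f = \frac{39}{4}$ ($f = - \frac{1}{4} + \left(11 - 1\right) = - \frac{1}{4} + 10 = \frac{39}{4} \approx 9.75$)
$E{\left(q,K \right)} = - \frac{39}{32}$ ($E{\left(q,K \right)} = \left(- \frac{1}{8}\right) \frac{39}{4} = - \frac{39}{32}$)
$u = - \frac{2}{11}$ ($u = 2 \left(- \frac{1}{11}\right) = - \frac{2}{11} \approx -0.18182$)
$u E{\left(5,-8 \right)} - -265 = \left(- \frac{2}{11}\right) \left(- \frac{39}{32}\right) - -265 = \frac{39}{176} + 265 = \frac{46679}{176}$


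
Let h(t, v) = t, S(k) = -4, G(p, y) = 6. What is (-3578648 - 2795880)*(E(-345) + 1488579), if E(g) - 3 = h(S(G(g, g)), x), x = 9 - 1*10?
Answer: -9488982141184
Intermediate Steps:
x = -1 (x = 9 - 10 = -1)
E(g) = -1 (E(g) = 3 - 4 = -1)
(-3578648 - 2795880)*(E(-345) + 1488579) = (-3578648 - 2795880)*(-1 + 1488579) = -6374528*1488578 = -9488982141184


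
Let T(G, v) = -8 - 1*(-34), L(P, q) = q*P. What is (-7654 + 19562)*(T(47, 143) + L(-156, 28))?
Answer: -51704536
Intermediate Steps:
L(P, q) = P*q
T(G, v) = 26 (T(G, v) = -8 + 34 = 26)
(-7654 + 19562)*(T(47, 143) + L(-156, 28)) = (-7654 + 19562)*(26 - 156*28) = 11908*(26 - 4368) = 11908*(-4342) = -51704536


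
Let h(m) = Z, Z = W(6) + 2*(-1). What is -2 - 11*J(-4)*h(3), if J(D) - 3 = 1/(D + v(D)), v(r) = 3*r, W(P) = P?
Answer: -525/4 ≈ -131.25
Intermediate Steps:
J(D) = 3 + 1/(4*D) (J(D) = 3 + 1/(D + 3*D) = 3 + 1/(4*D))
Z = 4 (Z = 6 + 2*(-1) = 6 - 2 = 4)
h(m) = 4
-2 - 11*J(-4)*h(3) = -2 - 11*(3 + (1/4)/(-4))*4 = -2 - 11*(3 + (1/4)*(-1/4))*4 = -2 - 11*(3 - 1/16)*4 = -2 - 517*4/16 = -2 - 11*47/4 = -2 - 517/4 = -525/4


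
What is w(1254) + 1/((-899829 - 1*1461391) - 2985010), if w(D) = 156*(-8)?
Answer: -6672095041/5346230 ≈ -1248.0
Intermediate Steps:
w(D) = -1248
w(1254) + 1/((-899829 - 1*1461391) - 2985010) = -1248 + 1/((-899829 - 1*1461391) - 2985010) = -1248 + 1/((-899829 - 1461391) - 2985010) = -1248 + 1/(-2361220 - 2985010) = -1248 + 1/(-5346230) = -1248 - 1/5346230 = -6672095041/5346230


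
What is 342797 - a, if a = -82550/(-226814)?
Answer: 38875538104/113407 ≈ 3.4280e+5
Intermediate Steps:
a = 41275/113407 (a = -82550*(-1/226814) = 41275/113407 ≈ 0.36395)
342797 - a = 342797 - 1*41275/113407 = 342797 - 41275/113407 = 38875538104/113407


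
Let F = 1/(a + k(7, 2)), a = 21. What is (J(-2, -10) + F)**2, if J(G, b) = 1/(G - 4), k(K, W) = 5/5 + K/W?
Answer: 169/10404 ≈ 0.016244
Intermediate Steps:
k(K, W) = 1 + K/W (k(K, W) = 5*(1/5) + K/W = 1 + K/W)
J(G, b) = 1/(-4 + G)
F = 2/51 (F = 1/(21 + (7 + 2)/2) = 1/(21 + (1/2)*9) = 1/(21 + 9/2) = 1/(51/2) = 2/51 ≈ 0.039216)
(J(-2, -10) + F)**2 = (1/(-4 - 2) + 2/51)**2 = (1/(-6) + 2/51)**2 = (-1/6 + 2/51)**2 = (-13/102)**2 = 169/10404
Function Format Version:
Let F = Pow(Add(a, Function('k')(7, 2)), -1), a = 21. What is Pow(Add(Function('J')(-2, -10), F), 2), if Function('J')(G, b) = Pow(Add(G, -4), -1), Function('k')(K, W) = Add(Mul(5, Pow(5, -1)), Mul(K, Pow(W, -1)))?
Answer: Rational(169, 10404) ≈ 0.016244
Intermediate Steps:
Function('k')(K, W) = Add(1, Mul(K, Pow(W, -1))) (Function('k')(K, W) = Add(Mul(5, Rational(1, 5)), Mul(K, Pow(W, -1))) = Add(1, Mul(K, Pow(W, -1))))
Function('J')(G, b) = Pow(Add(-4, G), -1)
F = Rational(2, 51) (F = Pow(Add(21, Mul(Pow(2, -1), Add(7, 2))), -1) = Pow(Add(21, Mul(Rational(1, 2), 9)), -1) = Pow(Add(21, Rational(9, 2)), -1) = Pow(Rational(51, 2), -1) = Rational(2, 51) ≈ 0.039216)
Pow(Add(Function('J')(-2, -10), F), 2) = Pow(Add(Pow(Add(-4, -2), -1), Rational(2, 51)), 2) = Pow(Add(Pow(-6, -1), Rational(2, 51)), 2) = Pow(Add(Rational(-1, 6), Rational(2, 51)), 2) = Pow(Rational(-13, 102), 2) = Rational(169, 10404)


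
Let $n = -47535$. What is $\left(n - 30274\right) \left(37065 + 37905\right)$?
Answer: $-5833340730$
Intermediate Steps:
$\left(n - 30274\right) \left(37065 + 37905\right) = \left(-47535 - 30274\right) \left(37065 + 37905\right) = \left(-77809\right) 74970 = -5833340730$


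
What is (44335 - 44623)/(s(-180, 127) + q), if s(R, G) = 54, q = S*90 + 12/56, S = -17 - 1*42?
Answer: 1344/24527 ≈ 0.054797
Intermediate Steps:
S = -59 (S = -17 - 42 = -59)
q = -74337/14 (q = -59*90 + 12/56 = -5310 + 12*(1/56) = -5310 + 3/14 = -74337/14 ≈ -5309.8)
(44335 - 44623)/(s(-180, 127) + q) = (44335 - 44623)/(54 - 74337/14) = -288/(-73581/14) = -288*(-14/73581) = 1344/24527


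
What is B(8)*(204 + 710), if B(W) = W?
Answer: 7312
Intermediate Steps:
B(8)*(204 + 710) = 8*(204 + 710) = 8*914 = 7312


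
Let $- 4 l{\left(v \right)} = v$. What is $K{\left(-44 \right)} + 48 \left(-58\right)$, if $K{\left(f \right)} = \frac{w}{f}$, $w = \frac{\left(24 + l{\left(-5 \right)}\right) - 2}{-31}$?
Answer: $- \frac{489981}{176} \approx -2784.0$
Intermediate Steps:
$l{\left(v \right)} = - \frac{v}{4}$
$w = - \frac{3}{4}$ ($w = \frac{\left(24 - - \frac{5}{4}\right) - 2}{-31} = \left(\left(24 + \frac{5}{4}\right) - 2\right) \left(- \frac{1}{31}\right) = \left(\frac{101}{4} - 2\right) \left(- \frac{1}{31}\right) = \frac{93}{4} \left(- \frac{1}{31}\right) = - \frac{3}{4} \approx -0.75$)
$K{\left(f \right)} = - \frac{3}{4 f}$
$K{\left(-44 \right)} + 48 \left(-58\right) = - \frac{3}{4 \left(-44\right)} + 48 \left(-58\right) = \left(- \frac{3}{4}\right) \left(- \frac{1}{44}\right) - 2784 = \frac{3}{176} - 2784 = - \frac{489981}{176}$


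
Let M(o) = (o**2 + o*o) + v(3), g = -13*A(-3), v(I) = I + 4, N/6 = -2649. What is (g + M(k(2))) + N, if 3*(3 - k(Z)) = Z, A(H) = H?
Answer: -142534/9 ≈ -15837.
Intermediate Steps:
k(Z) = 3 - Z/3
N = -15894 (N = 6*(-2649) = -15894)
v(I) = 4 + I
g = 39 (g = -13*(-3) = 39)
M(o) = 7 + 2*o**2 (M(o) = (o**2 + o*o) + (4 + 3) = (o**2 + o**2) + 7 = 2*o**2 + 7 = 7 + 2*o**2)
(g + M(k(2))) + N = (39 + (7 + 2*(3 - 1/3*2)**2)) - 15894 = (39 + (7 + 2*(3 - 2/3)**2)) - 15894 = (39 + (7 + 2*(7/3)**2)) - 15894 = (39 + (7 + 2*(49/9))) - 15894 = (39 + (7 + 98/9)) - 15894 = (39 + 161/9) - 15894 = 512/9 - 15894 = -142534/9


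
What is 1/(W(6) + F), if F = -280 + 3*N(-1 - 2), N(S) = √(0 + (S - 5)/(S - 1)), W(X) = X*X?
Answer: -122/29759 - 3*√2/59518 ≈ -0.0041709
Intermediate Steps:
W(X) = X²
N(S) = √((-5 + S)/(-1 + S)) (N(S) = √(0 + (-5 + S)/(-1 + S)) = √((-5 + S)/(-1 + S)))
F = -280 + 3*√2 (F = -280 + 3*√((-5 + (-1 - 2))/(-1 + (-1 - 2))) = -280 + 3*√((-5 - 3)/(-1 - 3)) = -280 + 3*√(-8/(-4)) = -280 + 3*√(-¼*(-8)) = -280 + 3*√2 ≈ -275.76)
1/(W(6) + F) = 1/(6² + (-280 + 3*√2)) = 1/(36 + (-280 + 3*√2)) = 1/(-244 + 3*√2)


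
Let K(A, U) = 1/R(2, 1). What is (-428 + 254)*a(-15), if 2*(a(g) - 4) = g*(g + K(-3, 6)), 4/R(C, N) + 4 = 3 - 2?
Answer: -84999/4 ≈ -21250.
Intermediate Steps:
R(C, N) = -4/3 (R(C, N) = 4/(-4 + (3 - 2)) = 4/(-4 + 1) = 4/(-3) = 4*(-1/3) = -4/3)
K(A, U) = -3/4 (K(A, U) = 1/(-4/3) = -3/4)
a(g) = 4 + g*(-3/4 + g)/2 (a(g) = 4 + (g*(g - 3/4))/2 = 4 + (g*(-3/4 + g))/2 = 4 + g*(-3/4 + g)/2)
(-428 + 254)*a(-15) = (-428 + 254)*(4 + (1/2)*(-15)**2 - 3/8*(-15)) = -174*(4 + (1/2)*225 + 45/8) = -174*(4 + 225/2 + 45/8) = -174*977/8 = -84999/4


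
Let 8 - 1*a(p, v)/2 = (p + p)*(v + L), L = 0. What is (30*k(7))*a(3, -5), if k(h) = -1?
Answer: -2280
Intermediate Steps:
a(p, v) = 16 - 4*p*v (a(p, v) = 16 - 2*(p + p)*(v + 0) = 16 - 2*2*p*v = 16 - 4*p*v)
(30*k(7))*a(3, -5) = (30*(-1))*(16 - 4*3*(-5)) = -30*(16 + 60) = -30*76 = -2280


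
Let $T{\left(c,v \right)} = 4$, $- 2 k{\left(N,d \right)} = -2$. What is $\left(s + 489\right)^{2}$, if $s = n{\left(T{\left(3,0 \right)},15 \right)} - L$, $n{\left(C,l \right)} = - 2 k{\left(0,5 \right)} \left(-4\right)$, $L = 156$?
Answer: $116281$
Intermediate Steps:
$k{\left(N,d \right)} = 1$ ($k{\left(N,d \right)} = \left(- \frac{1}{2}\right) \left(-2\right) = 1$)
$n{\left(C,l \right)} = 8$ ($n{\left(C,l \right)} = \left(-2\right) 1 \left(-4\right) = \left(-2\right) \left(-4\right) = 8$)
$s = -148$ ($s = 8 - 156 = -148$)
$\left(s + 489\right)^{2} = \left(-148 + 489\right)^{2} = 341^{2} = 116281$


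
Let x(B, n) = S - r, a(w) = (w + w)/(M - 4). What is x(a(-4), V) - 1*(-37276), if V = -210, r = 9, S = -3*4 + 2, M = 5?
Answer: 37257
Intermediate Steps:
S = -10 (S = -12 + 2 = -10)
a(w) = 2*w (a(w) = (w + w)/(5 - 4) = (2*w)/1 = (2*w)*1 = 2*w)
x(B, n) = -19 (x(B, n) = -10 - 1*9 = -10 - 9 = -19)
x(a(-4), V) - 1*(-37276) = -19 - 1*(-37276) = -19 + 37276 = 37257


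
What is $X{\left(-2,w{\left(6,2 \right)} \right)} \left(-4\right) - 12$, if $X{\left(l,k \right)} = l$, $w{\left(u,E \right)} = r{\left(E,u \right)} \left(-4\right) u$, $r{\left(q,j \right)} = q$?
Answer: $-4$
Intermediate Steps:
$w{\left(u,E \right)} = - 4 E u$ ($w{\left(u,E \right)} = E \left(-4\right) u = - 4 E u$)
$X{\left(-2,w{\left(6,2 \right)} \right)} \left(-4\right) - 12 = \left(-2\right) \left(-4\right) - 12 = 8 - 12 = -4$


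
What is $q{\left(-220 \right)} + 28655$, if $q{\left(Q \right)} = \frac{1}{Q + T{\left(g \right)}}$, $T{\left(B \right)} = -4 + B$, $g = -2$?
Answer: $\frac{6476029}{226} \approx 28655.0$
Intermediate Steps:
$q{\left(Q \right)} = \frac{1}{-6 + Q}$ ($q{\left(Q \right)} = \frac{1}{Q - 6} = \frac{1}{-6 + Q}$)
$q{\left(-220 \right)} + 28655 = \frac{1}{-6 - 220} + 28655 = \frac{1}{-226} + 28655 = - \frac{1}{226} + 28655 = \frac{6476029}{226}$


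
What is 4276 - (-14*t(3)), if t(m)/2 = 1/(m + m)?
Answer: 12842/3 ≈ 4280.7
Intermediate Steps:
t(m) = 1/m (t(m) = 2/(m + m) = 2/((2*m)) = 2*(1/(2*m)) = 1/m)
4276 - (-14*t(3)) = 4276 - (-14/3) = 4276 - (-14*⅓) = 4276 - (-14)/3 = 4276 - 1*(-14/3) = 4276 + 14/3 = 12842/3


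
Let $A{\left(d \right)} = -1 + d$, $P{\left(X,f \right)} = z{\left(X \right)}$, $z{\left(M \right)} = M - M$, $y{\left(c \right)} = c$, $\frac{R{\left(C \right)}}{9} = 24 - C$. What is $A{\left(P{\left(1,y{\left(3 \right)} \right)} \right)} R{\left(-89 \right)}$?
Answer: $-1017$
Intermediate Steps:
$R{\left(C \right)} = 216 - 9 C$ ($R{\left(C \right)} = 9 \left(24 - C\right) = 216 - 9 C$)
$z{\left(M \right)} = 0$
$P{\left(X,f \right)} = 0$
$A{\left(P{\left(1,y{\left(3 \right)} \right)} \right)} R{\left(-89 \right)} = \left(-1 + 0\right) \left(216 - -801\right) = - (216 + 801) = \left(-1\right) 1017 = -1017$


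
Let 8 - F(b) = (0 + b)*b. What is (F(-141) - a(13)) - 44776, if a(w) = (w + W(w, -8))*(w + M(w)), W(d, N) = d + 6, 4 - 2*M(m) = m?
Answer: -64921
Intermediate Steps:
M(m) = 2 - m/2
F(b) = 8 - b² (F(b) = 8 - (0 + b)*b = 8 - b*b = 8 - b²)
W(d, N) = 6 + d
a(w) = (2 + w/2)*(6 + 2*w) (a(w) = (w + (6 + w))*(w + (2 - w/2)) = (6 + 2*w)*(2 + w/2) = (2 + w/2)*(6 + 2*w))
(F(-141) - a(13)) - 44776 = ((8 - 1*(-141)²) - (12 + 13² + 7*13)) - 44776 = ((8 - 1*19881) - (12 + 169 + 91)) - 44776 = ((8 - 19881) - 1*272) - 44776 = (-19873 - 272) - 44776 = -20145 - 44776 = -64921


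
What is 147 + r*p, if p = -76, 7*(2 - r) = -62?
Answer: -4747/7 ≈ -678.14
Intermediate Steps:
r = 76/7 (r = 2 - ⅐*(-62) = 2 + 62/7 = 76/7 ≈ 10.857)
147 + r*p = 147 + (76/7)*(-76) = 147 - 5776/7 = -4747/7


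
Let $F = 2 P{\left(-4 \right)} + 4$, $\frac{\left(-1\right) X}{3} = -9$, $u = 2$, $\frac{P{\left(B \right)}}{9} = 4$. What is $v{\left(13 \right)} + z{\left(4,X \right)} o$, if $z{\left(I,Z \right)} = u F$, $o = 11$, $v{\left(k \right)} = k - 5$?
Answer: $1680$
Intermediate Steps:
$P{\left(B \right)} = 36$ ($P{\left(B \right)} = 9 \cdot 4 = 36$)
$X = 27$ ($X = \left(-3\right) \left(-9\right) = 27$)
$v{\left(k \right)} = -5 + k$ ($v{\left(k \right)} = k - 5 = -5 + k$)
$F = 76$ ($F = 2 \cdot 36 + 4 = 72 + 4 = 76$)
$z{\left(I,Z \right)} = 152$ ($z{\left(I,Z \right)} = 2 \cdot 76 = 152$)
$v{\left(13 \right)} + z{\left(4,X \right)} o = \left(-5 + 13\right) + 152 \cdot 11 = 8 + 1672 = 1680$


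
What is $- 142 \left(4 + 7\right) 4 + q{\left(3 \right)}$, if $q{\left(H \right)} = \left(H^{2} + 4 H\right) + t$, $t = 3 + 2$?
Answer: $-6222$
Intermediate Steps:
$t = 5$
$q{\left(H \right)} = 5 + H^{2} + 4 H$ ($q{\left(H \right)} = \left(H^{2} + 4 H\right) + 5 = 5 + H^{2} + 4 H$)
$- 142 \left(4 + 7\right) 4 + q{\left(3 \right)} = - 142 \left(4 + 7\right) 4 + \left(5 + 3^{2} + 4 \cdot 3\right) = - 142 \cdot 11 \cdot 4 + \left(5 + 9 + 12\right) = \left(-142\right) 44 + 26 = -6248 + 26 = -6222$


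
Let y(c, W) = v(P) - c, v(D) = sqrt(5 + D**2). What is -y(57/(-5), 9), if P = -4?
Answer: -57/5 - sqrt(21) ≈ -15.983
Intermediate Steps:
y(c, W) = sqrt(21) - c (y(c, W) = sqrt(5 + (-4)**2) - c = sqrt(5 + 16) - c = sqrt(21) - c)
-y(57/(-5), 9) = -(sqrt(21) - 57/(-5)) = -(sqrt(21) - 57*(-1)/5) = -(sqrt(21) - 1*(-57/5)) = -(sqrt(21) + 57/5) = -(57/5 + sqrt(21)) = -57/5 - sqrt(21)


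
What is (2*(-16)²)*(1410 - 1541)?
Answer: -67072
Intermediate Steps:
(2*(-16)²)*(1410 - 1541) = (2*256)*(-131) = 512*(-131) = -67072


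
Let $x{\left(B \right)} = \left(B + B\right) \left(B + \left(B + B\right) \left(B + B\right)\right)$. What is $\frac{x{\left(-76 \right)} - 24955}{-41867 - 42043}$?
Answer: $\frac{3525211}{83910} \approx 42.012$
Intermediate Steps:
$x{\left(B \right)} = 2 B \left(B + 4 B^{2}\right)$ ($x{\left(B \right)} = 2 B \left(B + 2 B 2 B\right) = 2 B \left(B + 4 B^{2}\right)$)
$\frac{x{\left(-76 \right)} - 24955}{-41867 - 42043} = \frac{\left(-76\right)^{2} \left(2 + 8 \left(-76\right)\right) - 24955}{-41867 - 42043} = \frac{5776 \left(2 - 608\right) - 24955}{-83910} = \left(5776 \left(-606\right) - 24955\right) \left(- \frac{1}{83910}\right) = \left(-3500256 - 24955\right) \left(- \frac{1}{83910}\right) = \left(-3525211\right) \left(- \frac{1}{83910}\right) = \frac{3525211}{83910}$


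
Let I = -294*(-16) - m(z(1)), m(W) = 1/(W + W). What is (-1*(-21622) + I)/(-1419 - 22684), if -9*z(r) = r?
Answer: -52661/48206 ≈ -1.0924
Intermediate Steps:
z(r) = -r/9
m(W) = 1/(2*W)
I = 9417/2 (I = -294*(-16) - 1/(2*((-⅑*1))) = 4704 - 1/(2*(-⅑)) = 4704 - (-9)/2 = 4704 - 1*(-9/2) = 4704 + 9/2 = 9417/2 ≈ 4708.5)
(-1*(-21622) + I)/(-1419 - 22684) = (-1*(-21622) + 9417/2)/(-1419 - 22684) = (21622 + 9417/2)/(-24103) = (52661/2)*(-1/24103) = -52661/48206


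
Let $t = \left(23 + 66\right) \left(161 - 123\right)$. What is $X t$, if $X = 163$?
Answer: $551266$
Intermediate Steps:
$t = 3382$ ($t = 89 \cdot 38 = 3382$)
$X t = 163 \cdot 3382 = 551266$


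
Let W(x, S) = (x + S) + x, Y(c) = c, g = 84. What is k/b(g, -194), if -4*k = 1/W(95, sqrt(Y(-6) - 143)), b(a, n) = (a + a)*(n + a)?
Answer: 19/267952608 - I*sqrt(149)/2679526080 ≈ 7.0908e-8 - 4.5555e-9*I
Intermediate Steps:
b(a, n) = 2*a*(a + n) (b(a, n) = (2*a)*(a + n) = 2*a*(a + n))
W(x, S) = S + 2*x (W(x, S) = (S + x) + x = S + 2*x)
k = -1/(4*(190 + I*sqrt(149))) (k = -1/(4*(sqrt(-6 - 143) + 2*95)) = -1/(4*(sqrt(-149) + 190)) = -1/(4*(I*sqrt(149) + 190)) = -1/(4*(190 + I*sqrt(149))) ≈ -0.0013104 + 8.4186e-5*I)
k/b(g, -194) = (I/(4*(sqrt(149) - 190*I)))/((2*84*(84 - 194))) = (I/(4*(sqrt(149) - 190*I)))/((2*84*(-110))) = (I/(4*(sqrt(149) - 190*I)))/(-18480) = (I/(4*(sqrt(149) - 190*I)))*(-1/18480) = -I/(73920*(sqrt(149) - 190*I))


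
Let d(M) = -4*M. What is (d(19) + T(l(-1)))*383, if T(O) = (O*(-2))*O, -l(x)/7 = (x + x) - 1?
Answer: -366914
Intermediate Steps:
l(x) = 7 - 14*x (l(x) = -7*((x + x) - 1) = -7*(2*x - 1) = -7*(-1 + 2*x) = 7 - 14*x)
T(O) = -2*O² (T(O) = (-2*O)*O = -2*O²)
(d(19) + T(l(-1)))*383 = (-4*19 - 2*(7 - 14*(-1))²)*383 = (-76 - 2*(7 + 14)²)*383 = (-76 - 2*21²)*383 = (-76 - 2*441)*383 = (-76 - 882)*383 = -958*383 = -366914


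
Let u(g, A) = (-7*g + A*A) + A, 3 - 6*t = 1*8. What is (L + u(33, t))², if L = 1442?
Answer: 1900175281/1296 ≈ 1.4662e+6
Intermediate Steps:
t = -⅚ (t = ½ - 8/6 = ½ - ⅙*8 = ½ - 4/3 = -⅚ ≈ -0.83333)
u(g, A) = A + A² - 7*g (u(g, A) = (-7*g + A²) + A = (A² - 7*g) + A = A + A² - 7*g)
(L + u(33, t))² = (1442 + (-⅚ + (-⅚)² - 7*33))² = (1442 + (-⅚ + 25/36 - 231))² = (1442 - 8321/36)² = (43591/36)² = 1900175281/1296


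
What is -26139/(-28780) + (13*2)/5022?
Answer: 66009169/72266580 ≈ 0.91341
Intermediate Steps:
-26139/(-28780) + (13*2)/5022 = -26139*(-1/28780) + 26*(1/5022) = 26139/28780 + 13/2511 = 66009169/72266580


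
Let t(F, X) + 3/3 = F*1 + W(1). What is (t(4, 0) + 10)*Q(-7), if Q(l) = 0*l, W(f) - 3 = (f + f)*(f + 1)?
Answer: 0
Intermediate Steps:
W(f) = 3 + 2*f*(1 + f) (W(f) = 3 + (f + f)*(f + 1) = 3 + (2*f)*(1 + f) = 3 + 2*f*(1 + f))
Q(l) = 0
t(F, X) = 6 + F (t(F, X) = -1 + (F*1 + (3 + 2*1 + 2*1²)) = -1 + (F + (3 + 2 + 2*1)) = -1 + (F + (3 + 2 + 2)) = -1 + (F + 7) = -1 + (7 + F) = 6 + F)
(t(4, 0) + 10)*Q(-7) = ((6 + 4) + 10)*0 = (10 + 10)*0 = 20*0 = 0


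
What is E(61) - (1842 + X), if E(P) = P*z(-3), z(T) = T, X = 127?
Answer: -2152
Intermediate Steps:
E(P) = -3*P (E(P) = P*(-3) = -3*P)
E(61) - (1842 + X) = -3*61 - (1842 + 127) = -183 - 1*1969 = -183 - 1969 = -2152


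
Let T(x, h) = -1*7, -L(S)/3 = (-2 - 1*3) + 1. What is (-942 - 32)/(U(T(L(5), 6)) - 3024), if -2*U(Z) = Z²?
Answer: 1948/6097 ≈ 0.31950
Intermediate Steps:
L(S) = 12 (L(S) = -3*((-2 - 1*3) + 1) = -3*((-2 - 3) + 1) = -3*(-5 + 1) = -3*(-4) = 12)
T(x, h) = -7
U(Z) = -Z²/2
(-942 - 32)/(U(T(L(5), 6)) - 3024) = (-942 - 32)/(-½*(-7)² - 3024) = -974/(-½*49 - 3024) = -974/(-49/2 - 3024) = -974/(-6097/2) = -974*(-2/6097) = 1948/6097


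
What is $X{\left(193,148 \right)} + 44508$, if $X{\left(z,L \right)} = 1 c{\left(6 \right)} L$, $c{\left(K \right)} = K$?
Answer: $45396$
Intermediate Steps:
$X{\left(z,L \right)} = 6 L$ ($X{\left(z,L \right)} = 1 \cdot 6 L = 6 L$)
$X{\left(193,148 \right)} + 44508 = 6 \cdot 148 + 44508 = 888 + 44508 = 45396$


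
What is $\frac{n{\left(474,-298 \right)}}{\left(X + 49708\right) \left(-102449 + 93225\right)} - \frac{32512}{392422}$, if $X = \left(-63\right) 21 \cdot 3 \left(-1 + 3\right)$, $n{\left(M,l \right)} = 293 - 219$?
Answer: $- \frac{3131615769247}{37798722763640} \approx -0.08285$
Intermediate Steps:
$n{\left(M,l \right)} = 74$
$X = -7938$ ($X = - 1323 \cdot 3 \cdot 2 = \left(-1323\right) 6 = -7938$)
$\frac{n{\left(474,-298 \right)}}{\left(X + 49708\right) \left(-102449 + 93225\right)} - \frac{32512}{392422} = \frac{74}{\left(-7938 + 49708\right) \left(-102449 + 93225\right)} - \frac{32512}{392422} = \frac{74}{41770 \left(-9224\right)} - \frac{16256}{196211} = \frac{74}{-385286480} - \frac{16256}{196211} = 74 \left(- \frac{1}{385286480}\right) - \frac{16256}{196211} = - \frac{37}{192643240} - \frac{16256}{196211} = - \frac{3131615769247}{37798722763640}$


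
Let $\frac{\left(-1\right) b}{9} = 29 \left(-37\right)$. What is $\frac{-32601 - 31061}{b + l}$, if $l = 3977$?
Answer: $- \frac{31831}{6817} \approx -4.6694$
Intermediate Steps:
$b = 9657$ ($b = - 9 \cdot 29 \left(-37\right) = \left(-9\right) \left(-1073\right) = 9657$)
$\frac{-32601 - 31061}{b + l} = \frac{-32601 - 31061}{9657 + 3977} = - \frac{63662}{13634} = \left(-63662\right) \frac{1}{13634} = - \frac{31831}{6817}$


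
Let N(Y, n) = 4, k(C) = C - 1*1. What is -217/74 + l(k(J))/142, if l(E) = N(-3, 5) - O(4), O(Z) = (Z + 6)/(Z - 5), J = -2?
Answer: -14889/5254 ≈ -2.8338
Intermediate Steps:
k(C) = -1 + C (k(C) = C - 1 = -1 + C)
O(Z) = (6 + Z)/(-5 + Z)
l(E) = 14 (l(E) = 4 - (6 + 4)/(-5 + 4) = 4 - 10/(-1) = 4 - (-1)*10 = 4 - 1*(-10) = 4 + 10 = 14)
-217/74 + l(k(J))/142 = -217/74 + 14/142 = -217*1/74 + 14*(1/142) = -217/74 + 7/71 = -14889/5254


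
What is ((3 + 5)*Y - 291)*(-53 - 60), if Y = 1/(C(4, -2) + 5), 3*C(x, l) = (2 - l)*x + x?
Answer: 1148193/35 ≈ 32806.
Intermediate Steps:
C(x, l) = x/3 + x*(2 - l)/3 (C(x, l) = ((2 - l)*x + x)/3 = (x*(2 - l) + x)/3 = (x + x*(2 - l))/3 = x/3 + x*(2 - l)/3)
Y = 3/35 (Y = 1/((⅓)*4*(3 - 1*(-2)) + 5) = 1/((⅓)*4*(3 + 2) + 5) = 1/((⅓)*4*5 + 5) = 1/(20/3 + 5) = 1/(35/3) = 3/35 ≈ 0.085714)
((3 + 5)*Y - 291)*(-53 - 60) = ((3 + 5)*(3/35) - 291)*(-53 - 60) = (8*(3/35) - 291)*(-113) = (24/35 - 291)*(-113) = -10161/35*(-113) = 1148193/35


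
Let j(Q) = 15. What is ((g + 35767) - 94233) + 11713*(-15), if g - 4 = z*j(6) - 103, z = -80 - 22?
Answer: -235790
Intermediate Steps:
z = -102
g = -1629 (g = 4 + (-102*15 - 103) = 4 + (-1530 - 103) = 4 - 1633 = -1629)
((g + 35767) - 94233) + 11713*(-15) = ((-1629 + 35767) - 94233) + 11713*(-15) = (34138 - 94233) - 175695 = -60095 - 175695 = -235790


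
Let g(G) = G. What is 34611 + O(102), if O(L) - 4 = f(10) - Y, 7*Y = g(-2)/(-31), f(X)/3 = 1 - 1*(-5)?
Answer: 7515359/217 ≈ 34633.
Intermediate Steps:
f(X) = 18 (f(X) = 3*(1 - 1*(-5)) = 3*(1 + 5) = 3*6 = 18)
Y = 2/217 (Y = (-2/(-31))/7 = (-2*(-1/31))/7 = (1/7)*(2/31) = 2/217 ≈ 0.0092166)
O(L) = 4772/217 (O(L) = 4 + (18 - 1*2/217) = 4 + (18 - 2/217) = 4 + 3904/217 = 4772/217)
34611 + O(102) = 34611 + 4772/217 = 7515359/217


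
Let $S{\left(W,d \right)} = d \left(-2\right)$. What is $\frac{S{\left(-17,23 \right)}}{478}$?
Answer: $- \frac{23}{239} \approx -0.096234$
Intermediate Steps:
$S{\left(W,d \right)} = - 2 d$
$\frac{S{\left(-17,23 \right)}}{478} = \frac{\left(-2\right) 23}{478} = \left(-46\right) \frac{1}{478} = - \frac{23}{239}$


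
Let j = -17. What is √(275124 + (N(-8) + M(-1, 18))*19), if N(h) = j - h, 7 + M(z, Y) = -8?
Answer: 2*√68667 ≈ 524.09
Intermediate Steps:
M(z, Y) = -15 (M(z, Y) = -7 - 8 = -15)
N(h) = -17 - h
√(275124 + (N(-8) + M(-1, 18))*19) = √(275124 + ((-17 - 1*(-8)) - 15)*19) = √(275124 + ((-17 + 8) - 15)*19) = √(275124 + (-9 - 15)*19) = √(275124 - 24*19) = √(275124 - 456) = √274668 = 2*√68667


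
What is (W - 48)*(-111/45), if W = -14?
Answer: 2294/15 ≈ 152.93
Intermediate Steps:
(W - 48)*(-111/45) = (-14 - 48)*(-111/45) = -(-6882)/45 = -62*(-37/15) = 2294/15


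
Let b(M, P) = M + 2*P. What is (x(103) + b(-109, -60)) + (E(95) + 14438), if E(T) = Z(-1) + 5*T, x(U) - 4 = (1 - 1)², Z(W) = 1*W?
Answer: 14687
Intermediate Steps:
Z(W) = W
x(U) = 4 (x(U) = 4 + (1 - 1)² = 4 + 0² = 4 + 0 = 4)
E(T) = -1 + 5*T
(x(103) + b(-109, -60)) + (E(95) + 14438) = (4 + (-109 + 2*(-60))) + ((-1 + 5*95) + 14438) = (4 + (-109 - 120)) + ((-1 + 475) + 14438) = (4 - 229) + (474 + 14438) = -225 + 14912 = 14687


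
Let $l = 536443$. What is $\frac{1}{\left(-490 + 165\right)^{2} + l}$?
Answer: $\frac{1}{642068} \approx 1.5575 \cdot 10^{-6}$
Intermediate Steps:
$\frac{1}{\left(-490 + 165\right)^{2} + l} = \frac{1}{\left(-490 + 165\right)^{2} + 536443} = \frac{1}{\left(-325\right)^{2} + 536443} = \frac{1}{105625 + 536443} = \frac{1}{642068}$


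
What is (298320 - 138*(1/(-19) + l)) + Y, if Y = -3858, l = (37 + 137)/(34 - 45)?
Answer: 62000304/209 ≈ 2.9665e+5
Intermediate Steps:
l = -174/11 (l = 174/(-11) = 174*(-1/11) = -174/11 ≈ -15.818)
(298320 - 138*(1/(-19) + l)) + Y = (298320 - 138*(1/(-19) - 174/11)) - 3858 = (298320 - 138*(-1/19 - 174/11)) - 3858 = (298320 - 138*(-3317/209)) - 3858 = (298320 + 457746/209) - 3858 = 62806626/209 - 3858 = 62000304/209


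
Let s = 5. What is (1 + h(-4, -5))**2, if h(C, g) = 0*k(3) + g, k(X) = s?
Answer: 16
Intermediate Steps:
k(X) = 5
h(C, g) = g (h(C, g) = 0*5 + g = 0 + g = g)
(1 + h(-4, -5))**2 = (1 - 5)**2 = (-4)**2 = 16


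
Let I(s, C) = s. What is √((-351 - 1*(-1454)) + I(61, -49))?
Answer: 2*√291 ≈ 34.117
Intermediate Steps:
√((-351 - 1*(-1454)) + I(61, -49)) = √((-351 - 1*(-1454)) + 61) = √((-351 + 1454) + 61) = √(1103 + 61) = √1164 = 2*√291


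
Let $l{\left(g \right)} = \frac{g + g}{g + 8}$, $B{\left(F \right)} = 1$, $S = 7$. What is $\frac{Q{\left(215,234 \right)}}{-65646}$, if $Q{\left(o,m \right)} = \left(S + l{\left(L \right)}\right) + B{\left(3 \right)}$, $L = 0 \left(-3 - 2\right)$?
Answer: $- \frac{4}{32823} \approx -0.00012187$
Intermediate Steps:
$L = 0$ ($L = 0 \left(-5\right) = 0$)
$l{\left(g \right)} = \frac{2 g}{8 + g}$
$Q{\left(o,m \right)} = 8$ ($Q{\left(o,m \right)} = \left(7 + 2 \cdot 0 \frac{1}{8 + 0}\right) + 1 = \left(7 + 2 \cdot 0 \cdot \frac{1}{8}\right) + 1 = \left(7 + 0\right) + 1 = 7 + 1 = 8$)
$\frac{Q{\left(215,234 \right)}}{-65646} = \frac{8}{-65646} = 8 \left(- \frac{1}{65646}\right) = - \frac{4}{32823}$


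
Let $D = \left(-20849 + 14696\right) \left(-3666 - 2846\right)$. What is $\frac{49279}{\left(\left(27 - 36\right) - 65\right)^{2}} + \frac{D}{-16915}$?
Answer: $- \frac{218580653651}{92626540} \approx -2359.8$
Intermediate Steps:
$D = 40068336$ ($D = \left(-6153\right) \left(-6512\right) = 40068336$)
$\frac{49279}{\left(\left(27 - 36\right) - 65\right)^{2}} + \frac{D}{-16915} = \frac{49279}{\left(\left(27 - 36\right) - 65\right)^{2}} + \frac{40068336}{-16915} = \frac{49279}{\left(\left(27 - 36\right) - 65\right)^{2}} + 40068336 \left(- \frac{1}{16915}\right) = \frac{49279}{\left(-9 - 65\right)^{2}} - \frac{40068336}{16915} = \frac{49279}{\left(-74\right)^{2}} - \frac{40068336}{16915} = \frac{49279}{5476} - \frac{40068336}{16915} = - \frac{218580653651}{92626540}$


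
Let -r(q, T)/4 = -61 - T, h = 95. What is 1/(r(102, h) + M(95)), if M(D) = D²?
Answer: 1/9649 ≈ 0.00010364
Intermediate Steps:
r(q, T) = 244 + 4*T (r(q, T) = -4*(-61 - T) = 244 + 4*T)
1/(r(102, h) + M(95)) = 1/((244 + 4*95) + 95²) = 1/((244 + 380) + 9025) = 1/(624 + 9025) = 1/9649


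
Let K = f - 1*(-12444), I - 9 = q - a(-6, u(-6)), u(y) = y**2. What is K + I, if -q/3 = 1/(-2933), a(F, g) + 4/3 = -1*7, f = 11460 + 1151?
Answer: 220611470/8799 ≈ 25072.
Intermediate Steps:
f = 12611
a(F, g) = -25/3 (a(F, g) = -4/3 - 1*7 = -4/3 - 7 = -25/3)
q = 3/2933 (q = -3/(-2933) = -3*(-1/2933) = 3/2933 ≈ 0.0010228)
I = 152525/8799 (I = 9 + (3/2933 - 1*(-25/3)) = 9 + (3/2933 + 25/3) = 9 + 73334/8799 = 152525/8799 ≈ 17.334)
K = 25055 (K = 12611 - 1*(-12444) = 12611 + 12444 = 25055)
K + I = 25055 + 152525/8799 = 220611470/8799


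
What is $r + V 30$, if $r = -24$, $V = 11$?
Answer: $306$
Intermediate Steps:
$r + V 30 = -24 + 11 \cdot 30 = -24 + 330 = 306$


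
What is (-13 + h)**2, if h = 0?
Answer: 169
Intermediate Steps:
(-13 + h)**2 = (-13 + 0)**2 = (-13)**2 = 169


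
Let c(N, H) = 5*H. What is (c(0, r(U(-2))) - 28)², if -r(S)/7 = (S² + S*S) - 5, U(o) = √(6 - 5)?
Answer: 5929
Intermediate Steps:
U(o) = 1 (U(o) = √1 = 1)
r(S) = 35 - 14*S² (r(S) = -7*((S² + S*S) - 5) = -7*((S² + S²) - 5) = -7*(2*S² - 5) = -7*(-5 + 2*S²) = 35 - 14*S²)
(c(0, r(U(-2))) - 28)² = (5*(35 - 14*1²) - 28)² = (5*(35 - 14*1) - 28)² = (5*(35 - 14) - 28)² = (5*21 - 28)² = (105 - 28)² = 77² = 5929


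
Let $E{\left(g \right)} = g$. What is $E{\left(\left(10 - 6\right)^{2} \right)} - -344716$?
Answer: $344732$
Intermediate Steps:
$E{\left(\left(10 - 6\right)^{2} \right)} - -344716 = \left(10 - 6\right)^{2} - -344716 = 4^{2} + 344716 = 16 + 344716 = 344732$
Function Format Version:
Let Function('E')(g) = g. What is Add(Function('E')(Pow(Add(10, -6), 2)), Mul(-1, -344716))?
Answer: 344732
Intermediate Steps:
Add(Function('E')(Pow(Add(10, -6), 2)), Mul(-1, -344716)) = Add(Pow(Add(10, -6), 2), Mul(-1, -344716)) = Add(Pow(4, 2), 344716) = Add(16, 344716) = 344732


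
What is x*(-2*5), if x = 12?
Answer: -120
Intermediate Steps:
x*(-2*5) = 12*(-2*5) = 12*(-10) = -120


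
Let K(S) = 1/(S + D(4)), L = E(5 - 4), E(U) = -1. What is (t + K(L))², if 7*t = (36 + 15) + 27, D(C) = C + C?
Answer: 6241/49 ≈ 127.37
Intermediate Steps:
D(C) = 2*C
L = -1
K(S) = 1/(8 + S) (K(S) = 1/(S + 2*4) = 1/(S + 8) = 1/(8 + S))
t = 78/7 (t = ((36 + 15) + 27)/7 = (51 + 27)/7 = (⅐)*78 = 78/7 ≈ 11.143)
(t + K(L))² = (78/7 + 1/(8 - 1))² = (78/7 + 1/7)² = (78/7 + ⅐)² = (79/7)² = 6241/49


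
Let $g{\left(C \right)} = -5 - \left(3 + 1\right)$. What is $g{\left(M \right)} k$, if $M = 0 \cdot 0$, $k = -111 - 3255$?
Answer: $30294$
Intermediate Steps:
$k = -3366$ ($k = -111 - 3255 = -3366$)
$M = 0$
$g{\left(C \right)} = -9$ ($g{\left(C \right)} = -5 - 4 = -9$)
$g{\left(M \right)} k = \left(-9\right) \left(-3366\right) = 30294$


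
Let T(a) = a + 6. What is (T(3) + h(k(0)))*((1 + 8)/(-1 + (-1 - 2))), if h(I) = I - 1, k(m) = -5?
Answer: -27/4 ≈ -6.7500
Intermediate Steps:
h(I) = -1 + I
T(a) = 6 + a
(T(3) + h(k(0)))*((1 + 8)/(-1 + (-1 - 2))) = ((6 + 3) + (-1 - 5))*((1 + 8)/(-1 + (-1 - 2))) = (9 - 6)*(9/(-1 - 3)) = 3*(9/(-4)) = 3*(9*(-¼)) = 3*(-9/4) = -27/4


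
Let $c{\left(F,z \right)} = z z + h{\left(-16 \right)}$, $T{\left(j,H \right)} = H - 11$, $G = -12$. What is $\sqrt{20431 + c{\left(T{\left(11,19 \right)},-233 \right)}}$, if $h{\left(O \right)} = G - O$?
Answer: $2 \sqrt{18681} \approx 273.36$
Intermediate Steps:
$T{\left(j,H \right)} = -11 + H$
$h{\left(O \right)} = -12 - O$
$c{\left(F,z \right)} = 4 + z^{2}$ ($c{\left(F,z \right)} = z z - -4 = z^{2} + \left(-12 + 16\right) = z^{2} + 4 = 4 + z^{2}$)
$\sqrt{20431 + c{\left(T{\left(11,19 \right)},-233 \right)}} = \sqrt{20431 + \left(4 + \left(-233\right)^{2}\right)} = \sqrt{20431 + \left(4 + 54289\right)} = \sqrt{20431 + 54293} = \sqrt{74724} = 2 \sqrt{18681}$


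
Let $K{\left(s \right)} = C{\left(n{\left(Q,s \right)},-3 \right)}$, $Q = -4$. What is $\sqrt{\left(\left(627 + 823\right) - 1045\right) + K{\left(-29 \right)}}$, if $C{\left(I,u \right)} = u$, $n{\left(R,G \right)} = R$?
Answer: $\sqrt{402} \approx 20.05$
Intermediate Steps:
$K{\left(s \right)} = -3$
$\sqrt{\left(\left(627 + 823\right) - 1045\right) + K{\left(-29 \right)}} = \sqrt{\left(\left(627 + 823\right) - 1045\right) - 3} = \sqrt{\left(1450 - 1045\right) - 3} = \sqrt{405 - 3} = \sqrt{402}$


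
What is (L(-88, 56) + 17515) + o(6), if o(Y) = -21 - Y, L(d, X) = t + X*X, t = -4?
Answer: 20620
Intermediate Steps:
L(d, X) = -4 + X² (L(d, X) = -4 + X*X = -4 + X²)
(L(-88, 56) + 17515) + o(6) = ((-4 + 56²) + 17515) + (-21 - 1*6) = ((-4 + 3136) + 17515) + (-21 - 6) = (3132 + 17515) - 27 = 20647 - 27 = 20620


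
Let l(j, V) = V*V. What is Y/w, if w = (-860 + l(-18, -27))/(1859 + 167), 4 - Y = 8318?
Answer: 16844164/131 ≈ 1.2858e+5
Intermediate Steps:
Y = -8314 (Y = 4 - 1*8318 = 4 - 8318 = -8314)
l(j, V) = V²
w = -131/2026 (w = (-860 + (-27)²)/(1859 + 167) = (-860 + 729)/2026 = -131*1/2026 = -131/2026 ≈ -0.064659)
Y/w = -8314/(-131/2026) = -8314*(-2026/131) = 16844164/131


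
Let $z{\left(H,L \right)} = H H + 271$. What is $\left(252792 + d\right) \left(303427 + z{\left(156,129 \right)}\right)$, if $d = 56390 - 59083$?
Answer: $82040975366$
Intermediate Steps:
$d = -2693$ ($d = 56390 - 59083 = -2693$)
$z{\left(H,L \right)} = 271 + H^{2}$ ($z{\left(H,L \right)} = H^{2} + 271 = 271 + H^{2}$)
$\left(252792 + d\right) \left(303427 + z{\left(156,129 \right)}\right) = \left(252792 - 2693\right) \left(303427 + \left(271 + 156^{2}\right)\right) = 250099 \left(303427 + \left(271 + 24336\right)\right) = 250099 \left(303427 + 24607\right) = 250099 \cdot 328034 = 82040975366$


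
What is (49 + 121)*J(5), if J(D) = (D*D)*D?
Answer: 21250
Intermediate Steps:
J(D) = D³ (J(D) = D²*D = D³)
(49 + 121)*J(5) = (49 + 121)*5³ = 170*125 = 21250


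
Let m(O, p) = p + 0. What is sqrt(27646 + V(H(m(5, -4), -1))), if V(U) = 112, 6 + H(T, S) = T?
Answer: sqrt(27758) ≈ 166.61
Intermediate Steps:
m(O, p) = p
H(T, S) = -6 + T
sqrt(27646 + V(H(m(5, -4), -1))) = sqrt(27646 + 112) = sqrt(27758)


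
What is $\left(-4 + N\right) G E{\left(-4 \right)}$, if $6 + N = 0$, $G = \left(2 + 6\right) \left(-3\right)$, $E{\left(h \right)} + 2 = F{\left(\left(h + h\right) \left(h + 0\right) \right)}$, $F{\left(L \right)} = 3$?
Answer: $240$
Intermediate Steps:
$E{\left(h \right)} = 1$ ($E{\left(h \right)} = -2 + 3 = 1$)
$G = -24$ ($G = 8 \left(-3\right) = -24$)
$N = -6$ ($N = -6 + 0 = -6$)
$\left(-4 + N\right) G E{\left(-4 \right)} = \left(-4 - 6\right) \left(-24\right) 1 = \left(-10\right) \left(-24\right) 1 = 240 \cdot 1 = 240$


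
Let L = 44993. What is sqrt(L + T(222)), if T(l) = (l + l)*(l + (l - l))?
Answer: sqrt(143561) ≈ 378.89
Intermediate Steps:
T(l) = 2*l**2 (T(l) = (2*l)*(l + 0) = (2*l)*l = 2*l**2)
sqrt(L + T(222)) = sqrt(44993 + 2*222**2) = sqrt(44993 + 2*49284) = sqrt(44993 + 98568) = sqrt(143561)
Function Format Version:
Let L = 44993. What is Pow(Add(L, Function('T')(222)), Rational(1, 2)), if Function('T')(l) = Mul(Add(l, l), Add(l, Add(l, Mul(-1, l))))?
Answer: Pow(143561, Rational(1, 2)) ≈ 378.89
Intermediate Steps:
Function('T')(l) = Mul(2, Pow(l, 2)) (Function('T')(l) = Mul(Mul(2, l), Add(l, 0)) = Mul(Mul(2, l), l) = Mul(2, Pow(l, 2)))
Pow(Add(L, Function('T')(222)), Rational(1, 2)) = Pow(Add(44993, Mul(2, Pow(222, 2))), Rational(1, 2)) = Pow(Add(44993, Mul(2, 49284)), Rational(1, 2)) = Pow(Add(44993, 98568), Rational(1, 2)) = Pow(143561, Rational(1, 2))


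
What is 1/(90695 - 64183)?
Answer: 1/26512 ≈ 3.7719e-5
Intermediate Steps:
1/(90695 - 64183) = 1/26512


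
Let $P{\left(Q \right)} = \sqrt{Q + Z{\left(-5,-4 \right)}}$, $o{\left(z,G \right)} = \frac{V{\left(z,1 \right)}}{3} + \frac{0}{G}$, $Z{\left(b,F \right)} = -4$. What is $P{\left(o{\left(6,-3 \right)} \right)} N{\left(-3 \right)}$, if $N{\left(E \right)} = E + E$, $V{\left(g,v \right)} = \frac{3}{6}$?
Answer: $- i \sqrt{138} \approx - 11.747 i$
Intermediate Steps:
$V{\left(g,v \right)} = \frac{1}{2}$ ($V{\left(g,v \right)} = 3 \cdot \frac{1}{6} = \frac{1}{2}$)
$o{\left(z,G \right)} = \frac{1}{6}$ ($o{\left(z,G \right)} = \frac{1}{2 \cdot 3} + \frac{0}{G} = \frac{1}{2} \cdot \frac{1}{3} + 0 = \frac{1}{6} + 0 = \frac{1}{6}$)
$P{\left(Q \right)} = \sqrt{-4 + Q}$ ($P{\left(Q \right)} = \sqrt{Q - 4} = \sqrt{-4 + Q}$)
$N{\left(E \right)} = 2 E$
$P{\left(o{\left(6,-3 \right)} \right)} N{\left(-3 \right)} = \sqrt{-4 + \frac{1}{6}} \cdot 2 \left(-3\right) = \sqrt{- \frac{23}{6}} \left(-6\right) = \frac{i \sqrt{138}}{6} \left(-6\right) = - i \sqrt{138}$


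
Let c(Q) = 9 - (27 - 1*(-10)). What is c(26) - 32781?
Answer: -32809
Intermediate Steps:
c(Q) = -28 (c(Q) = 9 - (27 + 10) = 9 - 1*37 = 9 - 37 = -28)
c(26) - 32781 = -28 - 32781 = -32809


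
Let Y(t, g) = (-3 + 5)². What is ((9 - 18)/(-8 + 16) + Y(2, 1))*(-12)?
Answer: -69/2 ≈ -34.500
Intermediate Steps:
Y(t, g) = 4 (Y(t, g) = 2² = 4)
((9 - 18)/(-8 + 16) + Y(2, 1))*(-12) = ((9 - 18)/(-8 + 16) + 4)*(-12) = (-9/8 + 4)*(-12) = (23/8)*(-12) = -69/2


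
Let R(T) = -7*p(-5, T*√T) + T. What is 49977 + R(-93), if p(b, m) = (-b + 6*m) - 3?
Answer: 49870 + 3906*I*√93 ≈ 49870.0 + 37668.0*I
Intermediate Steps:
p(b, m) = -3 - b + 6*m
R(T) = -14 + T - 42*T^(3/2) (R(T) = -7*(-3 - 1*(-5) + 6*(T*√T)) + T = -7*(-3 + 5 + 6*T^(3/2)) + T = -7*(2 + 6*T^(3/2)) + T = (-14 - 42*T^(3/2)) + T = -14 + T - 42*T^(3/2))
49977 + R(-93) = 49977 + (-14 - 93 - (-3906)*I*√93) = 49977 + (-14 - 93 + 3906*I*√93) = 49977 + (-107 + 3906*I*√93) = 49870 + 3906*I*√93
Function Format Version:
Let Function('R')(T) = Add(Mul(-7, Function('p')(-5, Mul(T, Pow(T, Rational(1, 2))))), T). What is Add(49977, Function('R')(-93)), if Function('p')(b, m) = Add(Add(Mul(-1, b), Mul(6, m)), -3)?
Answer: Add(49870, Mul(3906, I, Pow(93, Rational(1, 2)))) ≈ Add(49870., Mul(37668., I))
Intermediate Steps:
Function('p')(b, m) = Add(-3, Mul(-1, b), Mul(6, m))
Function('R')(T) = Add(-14, T, Mul(-42, Pow(T, Rational(3, 2)))) (Function('R')(T) = Add(Mul(-7, Add(-3, Mul(-1, -5), Mul(6, Mul(T, Pow(T, Rational(1, 2)))))), T) = Add(Mul(-7, Add(-3, 5, Mul(6, Pow(T, Rational(3, 2))))), T) = Add(Mul(-7, Add(2, Mul(6, Pow(T, Rational(3, 2))))), T) = Add(Add(-14, Mul(-42, Pow(T, Rational(3, 2)))), T) = Add(-14, T, Mul(-42, Pow(T, Rational(3, 2)))))
Add(49977, Function('R')(-93)) = Add(49977, Add(-14, -93, Mul(-42, Pow(-93, Rational(3, 2))))) = Add(49977, Add(-14, -93, Mul(-42, Mul(-93, I, Pow(93, Rational(1, 2)))))) = Add(49977, Add(-14, -93, Mul(3906, I, Pow(93, Rational(1, 2))))) = Add(49977, Add(-107, Mul(3906, I, Pow(93, Rational(1, 2))))) = Add(49870, Mul(3906, I, Pow(93, Rational(1, 2))))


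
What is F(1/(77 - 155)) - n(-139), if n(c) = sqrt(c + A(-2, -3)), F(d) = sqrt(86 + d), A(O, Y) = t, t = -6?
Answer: sqrt(523146)/78 - I*sqrt(145) ≈ 9.2729 - 12.042*I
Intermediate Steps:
A(O, Y) = -6
n(c) = sqrt(-6 + c) (n(c) = sqrt(c - 6) = sqrt(-6 + c))
F(1/(77 - 155)) - n(-139) = sqrt(86 + 1/(77 - 155)) - sqrt(-6 - 139) = sqrt(86 + 1/(-78)) - sqrt(-145) = sqrt(86 - 1/78) - I*sqrt(145) = sqrt(6707/78) - I*sqrt(145) = sqrt(523146)/78 - I*sqrt(145)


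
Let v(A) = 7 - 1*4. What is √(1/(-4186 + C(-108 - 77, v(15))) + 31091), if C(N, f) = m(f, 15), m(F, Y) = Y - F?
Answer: √541675978942/4174 ≈ 176.33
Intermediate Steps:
v(A) = 3 (v(A) = 7 - 4 = 3)
C(N, f) = 15 - f
√(1/(-4186 + C(-108 - 77, v(15))) + 31091) = √(1/(-4186 + (15 - 1*3)) + 31091) = √(1/(-4186 + (15 - 3)) + 31091) = √(1/(-4186 + 12) + 31091) = √(1/(-4174) + 31091) = √(-1/4174 + 31091) = √(129773833/4174) = √541675978942/4174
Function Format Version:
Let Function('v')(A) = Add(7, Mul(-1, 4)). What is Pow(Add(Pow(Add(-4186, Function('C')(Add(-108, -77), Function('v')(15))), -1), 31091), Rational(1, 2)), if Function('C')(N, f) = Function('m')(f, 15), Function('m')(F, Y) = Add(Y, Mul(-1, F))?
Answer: Mul(Rational(1, 4174), Pow(541675978942, Rational(1, 2))) ≈ 176.33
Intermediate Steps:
Function('v')(A) = 3 (Function('v')(A) = Add(7, -4) = 3)
Function('C')(N, f) = Add(15, Mul(-1, f))
Pow(Add(Pow(Add(-4186, Function('C')(Add(-108, -77), Function('v')(15))), -1), 31091), Rational(1, 2)) = Pow(Add(Pow(Add(-4186, Add(15, Mul(-1, 3))), -1), 31091), Rational(1, 2)) = Pow(Add(Pow(Add(-4186, Add(15, -3)), -1), 31091), Rational(1, 2)) = Pow(Add(Pow(Add(-4186, 12), -1), 31091), Rational(1, 2)) = Pow(Add(Pow(-4174, -1), 31091), Rational(1, 2)) = Pow(Add(Rational(-1, 4174), 31091), Rational(1, 2)) = Pow(Rational(129773833, 4174), Rational(1, 2)) = Mul(Rational(1, 4174), Pow(541675978942, Rational(1, 2)))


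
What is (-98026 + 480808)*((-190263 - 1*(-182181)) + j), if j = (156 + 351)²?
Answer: 95300086194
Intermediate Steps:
j = 257049 (j = 507² = 257049)
(-98026 + 480808)*((-190263 - 1*(-182181)) + j) = (-98026 + 480808)*((-190263 - 1*(-182181)) + 257049) = 382782*((-190263 + 182181) + 257049) = 382782*(-8082 + 257049) = 382782*248967 = 95300086194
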